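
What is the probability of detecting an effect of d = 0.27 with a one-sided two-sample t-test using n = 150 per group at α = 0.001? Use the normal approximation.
Power ≈ 0.23

Power calculation (two-sample t-test, normal approximation):
z_β = d · √(n/2) - z_α
z_β = 0.27 · √(150/2) - 3.090
z_β = 0.27 · 8.660 - 3.090
z_β = -0.752

Power = Φ(z_β) = Φ(-0.752) ≈ 0.226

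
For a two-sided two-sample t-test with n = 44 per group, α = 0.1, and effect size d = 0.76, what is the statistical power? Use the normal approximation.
Power ≈ 0.97

Power calculation (two-sample t-test, normal approximation):
z_β = d · √(n/2) - z_{α/2}
z_β = 0.76 · √(44/2) - 1.645
z_β = 0.76 · 4.690 - 1.645
z_β = 1.920

Power = Φ(z_β) = Φ(1.920) ≈ 0.973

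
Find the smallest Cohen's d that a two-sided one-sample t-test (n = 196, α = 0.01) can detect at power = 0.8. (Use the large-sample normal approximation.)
d ≈ 0.24

Minimum detectable effect (one-sample t-test, normal approximation):
d = (z_{α/2} + z_β) / √n
d = (2.576 + 0.842) / √196
d = 3.417 / 14.000
d ≈ 0.24

By Cohen's convention (0.2 small / 0.5 medium / 0.8 large): small effect.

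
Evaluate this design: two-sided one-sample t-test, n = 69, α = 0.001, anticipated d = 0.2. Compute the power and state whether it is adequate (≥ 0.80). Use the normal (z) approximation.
Power ≈ 0.05; the study is underpowered (power < 0.80)

Power calculation (one-sample t-test, normal approximation):
z_β = d · √n - z_{α/2}
z_β = 0.2 · √69 - 3.291
z_β = 0.2 · 8.307 - 3.291
z_β = -1.629

Power = Φ(z_β) = Φ(-1.629) ≈ 0.052

Effect size d = 0.2 is small by Cohen's convention (0.2/0.5/0.8).

Threshold: power ≥ 0.80 is conventionally adequate.
Power ≈ 0.05 → the study is underpowered (power < 0.80).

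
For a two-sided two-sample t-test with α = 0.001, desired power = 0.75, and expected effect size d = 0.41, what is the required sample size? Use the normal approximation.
n = 188 per group

Sample size formula (two-sample t-test, normal approximation):
n = 2 · ((z_{α/2} + z_β) / d)²

z_{α/2} = 3.291 (for α = 0.001, two-sided)
z_β = 0.674 (for power = 0.75)
d = 0.41

n = 2 · ((3.291 + 0.674) / 0.41)²
n = 2 · (9.671)²
n ≈ 187.06
Round up to the next whole number: n = 188 per group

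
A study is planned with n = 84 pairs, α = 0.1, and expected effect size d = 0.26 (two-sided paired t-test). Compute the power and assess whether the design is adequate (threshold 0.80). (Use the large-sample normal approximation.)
Power ≈ 0.77; the study is underpowered (power < 0.80)

Power calculation (paired t-test, normal approximation):
z_β = d · √n - z_{α/2}
z_β = 0.26 · √84 - 1.645
z_β = 0.26 · 9.165 - 1.645
z_β = 0.738

Power = Φ(z_β) = Φ(0.738) ≈ 0.770

Effect size d = 0.26 is small by Cohen's convention (0.2/0.5/0.8).

Threshold: power ≥ 0.80 is conventionally adequate.
Power ≈ 0.77 → the study is underpowered (power < 0.80).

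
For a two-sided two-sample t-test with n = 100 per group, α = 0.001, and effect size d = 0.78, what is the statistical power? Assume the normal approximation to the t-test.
Power ≈ 0.99

Power calculation (two-sample t-test, normal approximation):
z_β = d · √(n/2) - z_{α/2}
z_β = 0.78 · √(100/2) - 3.291
z_β = 0.78 · 7.071 - 3.291
z_β = 2.225

Power = Φ(z_β) = Φ(2.225) ≈ 0.987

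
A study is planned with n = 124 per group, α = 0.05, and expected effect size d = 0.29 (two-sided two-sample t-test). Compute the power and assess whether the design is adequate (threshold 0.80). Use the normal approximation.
Power ≈ 0.63; the study is underpowered (power < 0.80)

Power calculation (two-sample t-test, normal approximation):
z_β = d · √(n/2) - z_{α/2}
z_β = 0.29 · √(124/2) - 1.960
z_β = 0.29 · 7.874 - 1.960
z_β = 0.323

Power = Φ(z_β) = Φ(0.323) ≈ 0.627

Effect size d = 0.29 is small by Cohen's convention (0.2/0.5/0.8).

Threshold: power ≥ 0.80 is conventionally adequate.
Power ≈ 0.63 → the study is underpowered (power < 0.80).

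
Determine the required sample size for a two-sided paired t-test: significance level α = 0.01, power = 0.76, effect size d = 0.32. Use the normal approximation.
n = 106 pairs

Sample size formula (paired t-test, normal approximation):
n = ((z_{α/2} + z_β) / d)²

z_{α/2} = 2.576 (for α = 0.01, two-sided)
z_β = 0.706 (for power = 0.76)
d = 0.32

n = ((2.576 + 0.706) / 0.32)²
n = (10.256)²
n ≈ 105.19
Round up to the next whole number: n = 106 pairs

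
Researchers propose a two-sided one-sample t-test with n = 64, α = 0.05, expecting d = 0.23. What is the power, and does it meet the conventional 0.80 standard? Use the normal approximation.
Power ≈ 0.45; the study is underpowered (power < 0.80)

Power calculation (one-sample t-test, normal approximation):
z_β = d · √n - z_{α/2}
z_β = 0.23 · √64 - 1.960
z_β = 0.23 · 8.000 - 1.960
z_β = -0.120

Power = Φ(z_β) = Φ(-0.120) ≈ 0.452

Effect size d = 0.23 is small by Cohen's convention (0.2/0.5/0.8).

Threshold: power ≥ 0.80 is conventionally adequate.
Power ≈ 0.45 → the study is underpowered (power < 0.80).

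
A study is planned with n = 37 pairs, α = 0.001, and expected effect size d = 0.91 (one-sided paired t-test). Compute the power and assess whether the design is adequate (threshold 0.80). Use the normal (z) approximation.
Power ≈ 0.99; the study is adequately powered (power ≥ 0.80)

Power calculation (paired t-test, normal approximation):
z_β = d · √n - z_α
z_β = 0.91 · √37 - 3.090
z_β = 0.91 · 6.083 - 3.090
z_β = 2.445

Power = Φ(z_β) = Φ(2.445) ≈ 0.993

Effect size d = 0.91 is large by Cohen's convention (0.2/0.5/0.8).

Threshold: power ≥ 0.80 is conventionally adequate.
Power ≈ 0.99 → the study is adequately powered (power ≥ 0.80).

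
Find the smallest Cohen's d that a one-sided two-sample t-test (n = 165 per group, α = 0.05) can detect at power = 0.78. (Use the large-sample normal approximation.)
d ≈ 0.27

Minimum detectable effect (two-sample t-test, normal approximation):
d = (z_α + z_β) / √(n/2)
d = (1.645 + 0.772) / √(165/2)
d = 2.417 / 9.083
d ≈ 0.27

By Cohen's convention (0.2 small / 0.5 medium / 0.8 large): small effect.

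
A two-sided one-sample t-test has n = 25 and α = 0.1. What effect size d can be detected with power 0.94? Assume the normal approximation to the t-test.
d ≈ 0.64

Minimum detectable effect (one-sample t-test, normal approximation):
d = (z_{α/2} + z_β) / √n
d = (1.645 + 1.555) / √25
d = 3.200 / 5.000
d ≈ 0.64

By Cohen's convention (0.2 small / 0.5 medium / 0.8 large): medium effect.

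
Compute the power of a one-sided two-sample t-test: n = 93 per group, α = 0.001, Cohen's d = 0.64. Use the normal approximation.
Power ≈ 0.90

Power calculation (two-sample t-test, normal approximation):
z_β = d · √(n/2) - z_α
z_β = 0.64 · √(93/2) - 3.090
z_β = 0.64 · 6.819 - 3.090
z_β = 1.274

Power = Φ(z_β) = Φ(1.274) ≈ 0.899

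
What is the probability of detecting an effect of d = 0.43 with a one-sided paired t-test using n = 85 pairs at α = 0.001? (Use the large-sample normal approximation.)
Power ≈ 0.81

Power calculation (paired t-test, normal approximation):
z_β = d · √n - z_α
z_β = 0.43 · √85 - 3.090
z_β = 0.43 · 9.220 - 3.090
z_β = 0.874

Power = Φ(z_β) = Φ(0.874) ≈ 0.809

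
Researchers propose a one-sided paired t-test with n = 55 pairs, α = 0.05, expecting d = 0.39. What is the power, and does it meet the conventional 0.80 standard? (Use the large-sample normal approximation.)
Power ≈ 0.89; the study is adequately powered (power ≥ 0.80)

Power calculation (paired t-test, normal approximation):
z_β = d · √n - z_α
z_β = 0.39 · √55 - 1.645
z_β = 0.39 · 7.416 - 1.645
z_β = 1.247

Power = Φ(z_β) = Φ(1.247) ≈ 0.894

Effect size d = 0.39 is small by Cohen's convention (0.2/0.5/0.8).

Threshold: power ≥ 0.80 is conventionally adequate.
Power ≈ 0.89 → the study is adequately powered (power ≥ 0.80).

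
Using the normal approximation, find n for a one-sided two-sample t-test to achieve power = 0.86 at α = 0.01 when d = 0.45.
n = 115 per group

Sample size formula (two-sample t-test, normal approximation):
n = 2 · ((z_α + z_β) / d)²

z_α = 2.326 (for α = 0.01, one-sided)
z_β = 1.080 (for power = 0.86)
d = 0.45

n = 2 · ((2.326 + 1.080) / 0.45)²
n = 2 · (7.569)²
n ≈ 114.58
Round up to the next whole number: n = 115 per group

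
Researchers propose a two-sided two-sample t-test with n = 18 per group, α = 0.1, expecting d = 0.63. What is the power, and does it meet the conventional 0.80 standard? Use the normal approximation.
Power ≈ 0.60; the study is underpowered (power < 0.80)

Power calculation (two-sample t-test, normal approximation):
z_β = d · √(n/2) - z_{α/2}
z_β = 0.63 · √(18/2) - 1.645
z_β = 0.63 · 3.000 - 1.645
z_β = 0.245

Power = Φ(z_β) = Φ(0.245) ≈ 0.597

Effect size d = 0.63 is medium by Cohen's convention (0.2/0.5/0.8).

Threshold: power ≥ 0.80 is conventionally adequate.
Power ≈ 0.60 → the study is underpowered (power < 0.80).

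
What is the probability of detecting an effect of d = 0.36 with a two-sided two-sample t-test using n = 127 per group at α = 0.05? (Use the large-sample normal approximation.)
Power ≈ 0.82

Power calculation (two-sample t-test, normal approximation):
z_β = d · √(n/2) - z_{α/2}
z_β = 0.36 · √(127/2) - 1.960
z_β = 0.36 · 7.969 - 1.960
z_β = 0.909

Power = Φ(z_β) = Φ(0.909) ≈ 0.818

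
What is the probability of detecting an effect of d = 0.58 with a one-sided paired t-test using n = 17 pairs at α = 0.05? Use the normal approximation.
Power ≈ 0.77

Power calculation (paired t-test, normal approximation):
z_β = d · √n - z_α
z_β = 0.58 · √17 - 1.645
z_β = 0.58 · 4.123 - 1.645
z_β = 0.747

Power = Φ(z_β) = Φ(0.747) ≈ 0.772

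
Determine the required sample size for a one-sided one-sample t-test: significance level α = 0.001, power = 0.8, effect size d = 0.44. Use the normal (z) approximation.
n = 80

Sample size formula (one-sample t-test, normal approximation):
n = ((z_α + z_β) / d)²

z_α = 3.090 (for α = 0.001, one-sided)
z_β = 0.842 (for power = 0.8)
d = 0.44

n = ((3.090 + 0.842) / 0.44)²
n = (8.936)²
n ≈ 79.85
Round up to the next whole number: n = 80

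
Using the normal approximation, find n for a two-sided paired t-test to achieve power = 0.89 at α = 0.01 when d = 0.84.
n = 21 pairs

Sample size formula (paired t-test, normal approximation):
n = ((z_{α/2} + z_β) / d)²

z_{α/2} = 2.576 (for α = 0.01, two-sided)
z_β = 1.227 (for power = 0.89)
d = 0.84

n = ((2.576 + 1.227) / 0.84)²
n = (4.527)²
n ≈ 20.49
Round up to the next whole number: n = 21 pairs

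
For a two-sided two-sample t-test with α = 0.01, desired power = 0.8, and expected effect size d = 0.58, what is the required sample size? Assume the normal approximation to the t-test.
n = 70 per group

Sample size formula (two-sample t-test, normal approximation):
n = 2 · ((z_{α/2} + z_β) / d)²

z_{α/2} = 2.576 (for α = 0.01, two-sided)
z_β = 0.842 (for power = 0.8)
d = 0.58

n = 2 · ((2.576 + 0.842) / 0.58)²
n = 2 · (5.893)²
n ≈ 69.45
Round up to the next whole number: n = 70 per group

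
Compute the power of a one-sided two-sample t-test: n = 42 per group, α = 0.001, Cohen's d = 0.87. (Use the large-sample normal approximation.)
Power ≈ 0.82

Power calculation (two-sample t-test, normal approximation):
z_β = d · √(n/2) - z_α
z_β = 0.87 · √(42/2) - 3.090
z_β = 0.87 · 4.583 - 3.090
z_β = 0.897

Power = Φ(z_β) = Φ(0.897) ≈ 0.815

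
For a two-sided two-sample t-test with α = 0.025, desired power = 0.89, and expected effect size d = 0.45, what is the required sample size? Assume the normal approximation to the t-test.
n = 119 per group

Sample size formula (two-sample t-test, normal approximation):
n = 2 · ((z_{α/2} + z_β) / d)²

z_{α/2} = 2.241 (for α = 0.025, two-sided)
z_β = 1.227 (for power = 0.89)
d = 0.45

n = 2 · ((2.241 + 1.227) / 0.45)²
n = 2 · (7.707)²
n ≈ 118.80
Round up to the next whole number: n = 119 per group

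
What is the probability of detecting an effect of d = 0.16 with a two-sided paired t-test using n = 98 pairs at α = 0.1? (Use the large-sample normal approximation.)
Power ≈ 0.48

Power calculation (paired t-test, normal approximation):
z_β = d · √n - z_{α/2}
z_β = 0.16 · √98 - 1.645
z_β = 0.16 · 9.899 - 1.645
z_β = -0.061

Power = Φ(z_β) = Φ(-0.061) ≈ 0.476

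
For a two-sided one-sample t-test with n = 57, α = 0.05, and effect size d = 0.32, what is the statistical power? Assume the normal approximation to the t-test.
Power ≈ 0.68

Power calculation (one-sample t-test, normal approximation):
z_β = d · √n - z_{α/2}
z_β = 0.32 · √57 - 1.960
z_β = 0.32 · 7.550 - 1.960
z_β = 0.456

Power = Φ(z_β) = Φ(0.456) ≈ 0.676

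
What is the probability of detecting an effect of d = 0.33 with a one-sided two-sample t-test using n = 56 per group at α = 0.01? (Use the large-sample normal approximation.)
Power ≈ 0.28

Power calculation (two-sample t-test, normal approximation):
z_β = d · √(n/2) - z_α
z_β = 0.33 · √(56/2) - 2.326
z_β = 0.33 · 5.292 - 2.326
z_β = -0.580

Power = Φ(z_β) = Φ(-0.580) ≈ 0.281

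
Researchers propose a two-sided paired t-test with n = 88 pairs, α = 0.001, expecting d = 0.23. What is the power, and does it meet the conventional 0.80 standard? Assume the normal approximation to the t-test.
Power ≈ 0.13; the study is underpowered (power < 0.80)

Power calculation (paired t-test, normal approximation):
z_β = d · √n - z_{α/2}
z_β = 0.23 · √88 - 3.291
z_β = 0.23 · 9.381 - 3.291
z_β = -1.133

Power = Φ(z_β) = Φ(-1.133) ≈ 0.129

Effect size d = 0.23 is small by Cohen's convention (0.2/0.5/0.8).

Threshold: power ≥ 0.80 is conventionally adequate.
Power ≈ 0.13 → the study is underpowered (power < 0.80).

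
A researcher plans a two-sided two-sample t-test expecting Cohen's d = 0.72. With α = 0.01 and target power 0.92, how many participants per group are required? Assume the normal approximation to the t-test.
n = 62 per group

Sample size formula (two-sample t-test, normal approximation):
n = 2 · ((z_{α/2} + z_β) / d)²

z_{α/2} = 2.576 (for α = 0.01, two-sided)
z_β = 1.405 (for power = 0.92)
d = 0.72

n = 2 · ((2.576 + 1.405) / 0.72)²
n = 2 · (5.529)²
n ≈ 61.14
Round up to the next whole number: n = 62 per group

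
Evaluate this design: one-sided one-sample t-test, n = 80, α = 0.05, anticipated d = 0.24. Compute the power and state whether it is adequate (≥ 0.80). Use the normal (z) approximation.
Power ≈ 0.69; the study is underpowered (power < 0.80)

Power calculation (one-sample t-test, normal approximation):
z_β = d · √n - z_α
z_β = 0.24 · √80 - 1.645
z_β = 0.24 · 8.944 - 1.645
z_β = 0.502

Power = Φ(z_β) = Φ(0.502) ≈ 0.692

Effect size d = 0.24 is small by Cohen's convention (0.2/0.5/0.8).

Threshold: power ≥ 0.80 is conventionally adequate.
Power ≈ 0.69 → the study is underpowered (power < 0.80).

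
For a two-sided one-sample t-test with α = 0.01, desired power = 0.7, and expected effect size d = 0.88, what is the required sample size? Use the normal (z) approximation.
n = 13

Sample size formula (one-sample t-test, normal approximation):
n = ((z_{α/2} + z_β) / d)²

z_{α/2} = 2.576 (for α = 0.01, two-sided)
z_β = 0.524 (for power = 0.7)
d = 0.88

n = ((2.576 + 0.524) / 0.88)²
n = (3.523)²
n ≈ 12.41
Round up to the next whole number: n = 13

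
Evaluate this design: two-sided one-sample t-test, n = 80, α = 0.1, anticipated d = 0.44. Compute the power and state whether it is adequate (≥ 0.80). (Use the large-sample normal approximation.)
Power ≈ 0.99; the study is adequately powered (power ≥ 0.80)

Power calculation (one-sample t-test, normal approximation):
z_β = d · √n - z_{α/2}
z_β = 0.44 · √80 - 1.645
z_β = 0.44 · 8.944 - 1.645
z_β = 2.291

Power = Φ(z_β) = Φ(2.291) ≈ 0.989

Effect size d = 0.44 is small by Cohen's convention (0.2/0.5/0.8).

Threshold: power ≥ 0.80 is conventionally adequate.
Power ≈ 0.99 → the study is adequately powered (power ≥ 0.80).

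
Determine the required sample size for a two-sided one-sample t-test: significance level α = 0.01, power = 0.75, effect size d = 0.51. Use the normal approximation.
n = 41

Sample size formula (one-sample t-test, normal approximation):
n = ((z_{α/2} + z_β) / d)²

z_{α/2} = 2.576 (for α = 0.01, two-sided)
z_β = 0.674 (for power = 0.75)
d = 0.51

n = ((2.576 + 0.674) / 0.51)²
n = (6.373)²
n ≈ 40.62
Round up to the next whole number: n = 41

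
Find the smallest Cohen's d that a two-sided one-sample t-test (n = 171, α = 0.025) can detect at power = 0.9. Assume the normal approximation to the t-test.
d ≈ 0.27

Minimum detectable effect (one-sample t-test, normal approximation):
d = (z_{α/2} + z_β) / √n
d = (2.241 + 1.282) / √171
d = 3.523 / 13.077
d ≈ 0.27

By Cohen's convention (0.2 small / 0.5 medium / 0.8 large): small effect.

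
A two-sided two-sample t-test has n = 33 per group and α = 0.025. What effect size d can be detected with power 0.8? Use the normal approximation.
d ≈ 0.76

Minimum detectable effect (two-sample t-test, normal approximation):
d = (z_{α/2} + z_β) / √(n/2)
d = (2.241 + 0.842) / √(33/2)
d = 3.083 / 4.062
d ≈ 0.76

By Cohen's convention (0.2 small / 0.5 medium / 0.8 large): medium effect.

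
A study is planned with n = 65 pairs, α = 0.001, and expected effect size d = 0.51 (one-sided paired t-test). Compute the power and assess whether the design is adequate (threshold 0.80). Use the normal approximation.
Power ≈ 0.85; the study is adequately powered (power ≥ 0.80)

Power calculation (paired t-test, normal approximation):
z_β = d · √n - z_α
z_β = 0.51 · √65 - 3.090
z_β = 0.51 · 8.062 - 3.090
z_β = 1.022

Power = Φ(z_β) = Φ(1.022) ≈ 0.846

Effect size d = 0.51 is medium by Cohen's convention (0.2/0.5/0.8).

Threshold: power ≥ 0.80 is conventionally adequate.
Power ≈ 0.85 → the study is adequately powered (power ≥ 0.80).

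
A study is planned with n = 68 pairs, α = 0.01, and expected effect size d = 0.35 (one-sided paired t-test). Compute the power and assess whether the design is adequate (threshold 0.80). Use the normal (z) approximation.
Power ≈ 0.71; the study is underpowered (power < 0.80)

Power calculation (paired t-test, normal approximation):
z_β = d · √n - z_α
z_β = 0.35 · √68 - 2.326
z_β = 0.35 · 8.246 - 2.326
z_β = 0.560

Power = Φ(z_β) = Φ(0.560) ≈ 0.712

Effect size d = 0.35 is small by Cohen's convention (0.2/0.5/0.8).

Threshold: power ≥ 0.80 is conventionally adequate.
Power ≈ 0.71 → the study is underpowered (power < 0.80).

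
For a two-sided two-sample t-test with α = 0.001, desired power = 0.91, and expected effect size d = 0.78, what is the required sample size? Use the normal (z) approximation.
n = 71 per group

Sample size formula (two-sample t-test, normal approximation):
n = 2 · ((z_{α/2} + z_β) / d)²

z_{α/2} = 3.291 (for α = 0.001, two-sided)
z_β = 1.341 (for power = 0.91)
d = 0.78

n = 2 · ((3.291 + 1.341) / 0.78)²
n = 2 · (5.938)²
n ≈ 70.52
Round up to the next whole number: n = 71 per group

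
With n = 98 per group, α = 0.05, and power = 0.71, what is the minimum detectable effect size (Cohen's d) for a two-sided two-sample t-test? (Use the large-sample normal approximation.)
d ≈ 0.36

Minimum detectable effect (two-sample t-test, normal approximation):
d = (z_{α/2} + z_β) / √(n/2)
d = (1.960 + 0.553) / √(98/2)
d = 2.513 / 7.000
d ≈ 0.36

By Cohen's convention (0.2 small / 0.5 medium / 0.8 large): small effect.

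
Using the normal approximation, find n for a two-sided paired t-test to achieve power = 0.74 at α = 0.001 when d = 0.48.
n = 68 pairs

Sample size formula (paired t-test, normal approximation):
n = ((z_{α/2} + z_β) / d)²

z_{α/2} = 3.291 (for α = 0.001, two-sided)
z_β = 0.643 (for power = 0.74)
d = 0.48

n = ((3.291 + 0.643) / 0.48)²
n = (8.196)²
n ≈ 67.17
Round up to the next whole number: n = 68 pairs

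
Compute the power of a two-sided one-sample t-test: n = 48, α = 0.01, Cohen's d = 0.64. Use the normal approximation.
Power ≈ 0.97

Power calculation (one-sample t-test, normal approximation):
z_β = d · √n - z_{α/2}
z_β = 0.64 · √48 - 2.576
z_β = 0.64 · 6.928 - 2.576
z_β = 1.858

Power = Φ(z_β) = Φ(1.858) ≈ 0.968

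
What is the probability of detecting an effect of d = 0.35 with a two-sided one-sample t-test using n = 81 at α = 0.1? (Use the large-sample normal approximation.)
Power ≈ 0.93

Power calculation (one-sample t-test, normal approximation):
z_β = d · √n - z_{α/2}
z_β = 0.35 · √81 - 1.645
z_β = 0.35 · 9.000 - 1.645
z_β = 1.505

Power = Φ(z_β) = Φ(1.505) ≈ 0.934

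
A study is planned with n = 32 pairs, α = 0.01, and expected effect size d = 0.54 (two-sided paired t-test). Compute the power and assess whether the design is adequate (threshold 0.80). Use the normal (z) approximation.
Power ≈ 0.68; the study is underpowered (power < 0.80)

Power calculation (paired t-test, normal approximation):
z_β = d · √n - z_{α/2}
z_β = 0.54 · √32 - 2.576
z_β = 0.54 · 5.657 - 2.576
z_β = 0.479

Power = Φ(z_β) = Φ(0.479) ≈ 0.684

Effect size d = 0.54 is medium by Cohen's convention (0.2/0.5/0.8).

Threshold: power ≥ 0.80 is conventionally adequate.
Power ≈ 0.68 → the study is underpowered (power < 0.80).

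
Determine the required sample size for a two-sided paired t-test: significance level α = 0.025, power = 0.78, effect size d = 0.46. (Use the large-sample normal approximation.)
n = 43 pairs

Sample size formula (paired t-test, normal approximation):
n = ((z_{α/2} + z_β) / d)²

z_{α/2} = 2.241 (for α = 0.025, two-sided)
z_β = 0.772 (for power = 0.78)
d = 0.46

n = ((2.241 + 0.772) / 0.46)²
n = (6.550)²
n ≈ 42.90
Round up to the next whole number: n = 43 pairs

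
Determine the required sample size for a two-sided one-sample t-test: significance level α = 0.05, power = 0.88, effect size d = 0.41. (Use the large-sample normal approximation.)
n = 59

Sample size formula (one-sample t-test, normal approximation):
n = ((z_{α/2} + z_β) / d)²

z_{α/2} = 1.960 (for α = 0.05, two-sided)
z_β = 1.175 (for power = 0.88)
d = 0.41

n = ((1.960 + 1.175) / 0.41)²
n = (7.646)²
n ≈ 58.46
Round up to the next whole number: n = 59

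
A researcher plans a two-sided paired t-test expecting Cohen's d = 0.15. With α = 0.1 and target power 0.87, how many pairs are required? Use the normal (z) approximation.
n = 342 pairs

Sample size formula (paired t-test, normal approximation):
n = ((z_{α/2} + z_β) / d)²

z_{α/2} = 1.645 (for α = 0.1, two-sided)
z_β = 1.126 (for power = 0.87)
d = 0.15

n = ((1.645 + 1.126) / 0.15)²
n = (18.473)²
n ≈ 341.25
Round up to the next whole number: n = 342 pairs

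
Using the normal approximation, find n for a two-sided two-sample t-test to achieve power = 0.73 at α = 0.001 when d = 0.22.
n = 630 per group

Sample size formula (two-sample t-test, normal approximation):
n = 2 · ((z_{α/2} + z_β) / d)²

z_{α/2} = 3.291 (for α = 0.001, two-sided)
z_β = 0.613 (for power = 0.73)
d = 0.22

n = 2 · ((3.291 + 0.613) / 0.22)²
n = 2 · (17.745)²
n ≈ 629.77
Round up to the next whole number: n = 630 per group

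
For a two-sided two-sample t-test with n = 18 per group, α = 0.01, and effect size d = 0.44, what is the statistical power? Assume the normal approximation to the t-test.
Power ≈ 0.10

Power calculation (two-sample t-test, normal approximation):
z_β = d · √(n/2) - z_{α/2}
z_β = 0.44 · √(18/2) - 2.576
z_β = 0.44 · 3.000 - 2.576
z_β = -1.256

Power = Φ(z_β) = Φ(-1.256) ≈ 0.105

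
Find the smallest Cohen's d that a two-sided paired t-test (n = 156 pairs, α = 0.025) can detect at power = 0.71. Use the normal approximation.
d ≈ 0.22

Minimum detectable effect (paired t-test, normal approximation):
d = (z_{α/2} + z_β) / √n
d = (2.241 + 0.553) / √156
d = 2.795 / 12.490
d ≈ 0.22

By Cohen's convention (0.2 small / 0.5 medium / 0.8 large): small effect.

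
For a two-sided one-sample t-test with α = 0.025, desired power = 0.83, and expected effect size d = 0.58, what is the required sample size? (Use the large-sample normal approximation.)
n = 31

Sample size formula (one-sample t-test, normal approximation):
n = ((z_{α/2} + z_β) / d)²

z_{α/2} = 2.241 (for α = 0.025, two-sided)
z_β = 0.954 (for power = 0.83)
d = 0.58

n = ((2.241 + 0.954) / 0.58)²
n = (5.509)²
n ≈ 30.35
Round up to the next whole number: n = 31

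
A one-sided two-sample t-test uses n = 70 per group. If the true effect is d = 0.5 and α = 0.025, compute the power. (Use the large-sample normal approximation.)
Power ≈ 0.84

Power calculation (two-sample t-test, normal approximation):
z_β = d · √(n/2) - z_α
z_β = 0.5 · √(70/2) - 1.960
z_β = 0.5 · 5.916 - 1.960
z_β = 0.998

Power = Φ(z_β) = Φ(0.998) ≈ 0.841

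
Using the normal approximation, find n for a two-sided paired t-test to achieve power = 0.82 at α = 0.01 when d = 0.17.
n = 422 pairs

Sample size formula (paired t-test, normal approximation):
n = ((z_{α/2} + z_β) / d)²

z_{α/2} = 2.576 (for α = 0.01, two-sided)
z_β = 0.915 (for power = 0.82)
d = 0.17

n = ((2.576 + 0.915) / 0.17)²
n = (20.535)²
n ≈ 421.69
Round up to the next whole number: n = 422 pairs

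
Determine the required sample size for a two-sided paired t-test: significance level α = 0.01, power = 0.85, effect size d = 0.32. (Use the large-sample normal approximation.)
n = 128 pairs

Sample size formula (paired t-test, normal approximation):
n = ((z_{α/2} + z_β) / d)²

z_{α/2} = 2.576 (for α = 0.01, two-sided)
z_β = 1.036 (for power = 0.85)
d = 0.32

n = ((2.576 + 1.036) / 0.32)²
n = (11.288)²
n ≈ 127.42
Round up to the next whole number: n = 128 pairs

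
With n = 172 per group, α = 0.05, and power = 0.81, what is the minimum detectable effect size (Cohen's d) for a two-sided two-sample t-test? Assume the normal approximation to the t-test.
d ≈ 0.31

Minimum detectable effect (two-sample t-test, normal approximation):
d = (z_{α/2} + z_β) / √(n/2)
d = (1.960 + 0.878) / √(172/2)
d = 2.838 / 9.274
d ≈ 0.31

By Cohen's convention (0.2 small / 0.5 medium / 0.8 large): small effect.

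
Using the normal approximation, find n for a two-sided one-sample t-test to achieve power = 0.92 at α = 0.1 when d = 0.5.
n = 38

Sample size formula (one-sample t-test, normal approximation):
n = ((z_{α/2} + z_β) / d)²

z_{α/2} = 1.645 (for α = 0.1, two-sided)
z_β = 1.405 (for power = 0.92)
d = 0.5

n = ((1.645 + 1.405) / 0.5)²
n = (6.100)²
n ≈ 37.21
Round up to the next whole number: n = 38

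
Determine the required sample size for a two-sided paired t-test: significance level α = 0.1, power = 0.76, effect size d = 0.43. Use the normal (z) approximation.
n = 30 pairs

Sample size formula (paired t-test, normal approximation):
n = ((z_{α/2} + z_β) / d)²

z_{α/2} = 1.645 (for α = 0.1, two-sided)
z_β = 0.706 (for power = 0.76)
d = 0.43

n = ((1.645 + 0.706) / 0.43)²
n = (5.467)²
n ≈ 29.89
Round up to the next whole number: n = 30 pairs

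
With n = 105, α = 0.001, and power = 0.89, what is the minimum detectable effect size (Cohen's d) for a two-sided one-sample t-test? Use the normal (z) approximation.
d ≈ 0.44

Minimum detectable effect (one-sample t-test, normal approximation):
d = (z_{α/2} + z_β) / √n
d = (3.291 + 1.227) / √105
d = 4.517 / 10.247
d ≈ 0.44

By Cohen's convention (0.2 small / 0.5 medium / 0.8 large): small effect.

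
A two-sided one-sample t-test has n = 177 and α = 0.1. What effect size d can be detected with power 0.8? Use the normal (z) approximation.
d ≈ 0.19

Minimum detectable effect (one-sample t-test, normal approximation):
d = (z_{α/2} + z_β) / √n
d = (1.645 + 0.842) / √177
d = 2.486 / 13.304
d ≈ 0.19

By Cohen's convention (0.2 small / 0.5 medium / 0.8 large): very small effect.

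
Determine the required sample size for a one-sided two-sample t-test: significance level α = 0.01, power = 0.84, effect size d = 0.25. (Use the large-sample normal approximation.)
n = 353 per group

Sample size formula (two-sample t-test, normal approximation):
n = 2 · ((z_α + z_β) / d)²

z_α = 2.326 (for α = 0.01, one-sided)
z_β = 0.994 (for power = 0.84)
d = 0.25

n = 2 · ((2.326 + 0.994) / 0.25)²
n = 2 · (13.280)²
n ≈ 352.72
Round up to the next whole number: n = 353 per group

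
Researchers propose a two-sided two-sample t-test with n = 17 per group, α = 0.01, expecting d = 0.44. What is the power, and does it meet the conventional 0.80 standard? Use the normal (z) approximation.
Power ≈ 0.10; the study is underpowered (power < 0.80)

Power calculation (two-sample t-test, normal approximation):
z_β = d · √(n/2) - z_{α/2}
z_β = 0.44 · √(17/2) - 2.576
z_β = 0.44 · 2.915 - 2.576
z_β = -1.293

Power = Φ(z_β) = Φ(-1.293) ≈ 0.098

Effect size d = 0.44 is small by Cohen's convention (0.2/0.5/0.8).

Threshold: power ≥ 0.80 is conventionally adequate.
Power ≈ 0.10 → the study is underpowered (power < 0.80).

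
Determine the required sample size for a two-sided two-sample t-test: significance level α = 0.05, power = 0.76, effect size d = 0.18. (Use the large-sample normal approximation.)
n = 439 per group

Sample size formula (two-sample t-test, normal approximation):
n = 2 · ((z_{α/2} + z_β) / d)²

z_{α/2} = 1.960 (for α = 0.05, two-sided)
z_β = 0.706 (for power = 0.76)
d = 0.18

n = 2 · ((1.960 + 0.706) / 0.18)²
n = 2 · (14.811)²
n ≈ 438.73
Round up to the next whole number: n = 439 per group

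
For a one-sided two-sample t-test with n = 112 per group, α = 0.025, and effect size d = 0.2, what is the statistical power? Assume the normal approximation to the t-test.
Power ≈ 0.32

Power calculation (two-sample t-test, normal approximation):
z_β = d · √(n/2) - z_α
z_β = 0.2 · √(112/2) - 1.960
z_β = 0.2 · 7.483 - 1.960
z_β = -0.463

Power = Φ(z_β) = Φ(-0.463) ≈ 0.322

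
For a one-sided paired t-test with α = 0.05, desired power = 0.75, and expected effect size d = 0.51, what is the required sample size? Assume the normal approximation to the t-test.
n = 21 pairs

Sample size formula (paired t-test, normal approximation):
n = ((z_α + z_β) / d)²

z_α = 1.645 (for α = 0.05, one-sided)
z_β = 0.674 (for power = 0.75)
d = 0.51

n = ((1.645 + 0.674) / 0.51)²
n = (4.547)²
n ≈ 20.68
Round up to the next whole number: n = 21 pairs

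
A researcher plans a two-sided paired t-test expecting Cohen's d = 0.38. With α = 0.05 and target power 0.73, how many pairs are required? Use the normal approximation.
n = 46 pairs

Sample size formula (paired t-test, normal approximation):
n = ((z_{α/2} + z_β) / d)²

z_{α/2} = 1.960 (for α = 0.05, two-sided)
z_β = 0.613 (for power = 0.73)
d = 0.38

n = ((1.960 + 0.613) / 0.38)²
n = (6.771)²
n ≈ 45.85
Round up to the next whole number: n = 46 pairs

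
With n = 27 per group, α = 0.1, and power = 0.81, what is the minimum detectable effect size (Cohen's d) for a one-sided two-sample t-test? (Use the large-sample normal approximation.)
d ≈ 0.59

Minimum detectable effect (two-sample t-test, normal approximation):
d = (z_α + z_β) / √(n/2)
d = (1.282 + 0.878) / √(27/2)
d = 2.159 / 3.674
d ≈ 0.59

By Cohen's convention (0.2 small / 0.5 medium / 0.8 large): medium effect.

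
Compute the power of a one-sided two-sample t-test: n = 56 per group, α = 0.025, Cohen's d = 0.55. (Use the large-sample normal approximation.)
Power ≈ 0.83

Power calculation (two-sample t-test, normal approximation):
z_β = d · √(n/2) - z_α
z_β = 0.55 · √(56/2) - 1.960
z_β = 0.55 · 5.292 - 1.960
z_β = 0.950

Power = Φ(z_β) = Φ(0.950) ≈ 0.829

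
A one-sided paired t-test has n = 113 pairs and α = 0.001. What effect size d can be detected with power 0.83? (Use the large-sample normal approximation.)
d ≈ 0.38

Minimum detectable effect (paired t-test, normal approximation):
d = (z_α + z_β) / √n
d = (3.090 + 0.954) / √113
d = 4.044 / 10.630
d ≈ 0.38

By Cohen's convention (0.2 small / 0.5 medium / 0.8 large): small effect.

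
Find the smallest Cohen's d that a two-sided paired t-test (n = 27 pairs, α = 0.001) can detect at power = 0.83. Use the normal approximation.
d ≈ 0.82

Minimum detectable effect (paired t-test, normal approximation):
d = (z_{α/2} + z_β) / √n
d = (3.291 + 0.954) / √27
d = 4.245 / 5.196
d ≈ 0.82

By Cohen's convention (0.2 small / 0.5 medium / 0.8 large): large effect.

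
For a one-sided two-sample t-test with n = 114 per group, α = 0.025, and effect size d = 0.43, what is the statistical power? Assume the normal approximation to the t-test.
Power ≈ 0.90

Power calculation (two-sample t-test, normal approximation):
z_β = d · √(n/2) - z_α
z_β = 0.43 · √(114/2) - 1.960
z_β = 0.43 · 7.550 - 1.960
z_β = 1.286

Power = Φ(z_β) = Φ(1.286) ≈ 0.901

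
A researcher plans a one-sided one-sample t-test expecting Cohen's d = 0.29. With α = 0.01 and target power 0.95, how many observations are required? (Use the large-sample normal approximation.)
n = 188

Sample size formula (one-sample t-test, normal approximation):
n = ((z_α + z_β) / d)²

z_α = 2.326 (for α = 0.01, one-sided)
z_β = 1.645 (for power = 0.95)
d = 0.29

n = ((2.326 + 1.645) / 0.29)²
n = (13.693)²
n ≈ 187.50
Round up to the next whole number: n = 188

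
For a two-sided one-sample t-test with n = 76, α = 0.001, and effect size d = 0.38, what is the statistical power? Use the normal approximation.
Power ≈ 0.51

Power calculation (one-sample t-test, normal approximation):
z_β = d · √n - z_{α/2}
z_β = 0.38 · √76 - 3.291
z_β = 0.38 · 8.718 - 3.291
z_β = 0.022

Power = Φ(z_β) = Φ(0.022) ≈ 0.509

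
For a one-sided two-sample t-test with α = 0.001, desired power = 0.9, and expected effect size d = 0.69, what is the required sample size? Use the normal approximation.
n = 81 per group

Sample size formula (two-sample t-test, normal approximation):
n = 2 · ((z_α + z_β) / d)²

z_α = 3.090 (for α = 0.001, one-sided)
z_β = 1.282 (for power = 0.9)
d = 0.69

n = 2 · ((3.090 + 1.282) / 0.69)²
n = 2 · (6.336)²
n ≈ 80.29
Round up to the next whole number: n = 81 per group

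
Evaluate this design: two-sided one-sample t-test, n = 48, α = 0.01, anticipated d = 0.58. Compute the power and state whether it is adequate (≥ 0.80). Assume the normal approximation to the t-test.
Power ≈ 0.93; the study is adequately powered (power ≥ 0.80)

Power calculation (one-sample t-test, normal approximation):
z_β = d · √n - z_{α/2}
z_β = 0.58 · √48 - 2.576
z_β = 0.58 · 6.928 - 2.576
z_β = 1.443

Power = Φ(z_β) = Φ(1.443) ≈ 0.925

Effect size d = 0.58 is medium by Cohen's convention (0.2/0.5/0.8).

Threshold: power ≥ 0.80 is conventionally adequate.
Power ≈ 0.93 → the study is adequately powered (power ≥ 0.80).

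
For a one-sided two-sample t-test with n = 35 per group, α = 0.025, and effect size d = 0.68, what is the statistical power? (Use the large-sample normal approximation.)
Power ≈ 0.81

Power calculation (two-sample t-test, normal approximation):
z_β = d · √(n/2) - z_α
z_β = 0.68 · √(35/2) - 1.960
z_β = 0.68 · 4.183 - 1.960
z_β = 0.885

Power = Φ(z_β) = Φ(0.885) ≈ 0.812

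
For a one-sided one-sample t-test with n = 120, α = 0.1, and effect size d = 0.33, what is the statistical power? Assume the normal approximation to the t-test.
Power ≈ 0.99

Power calculation (one-sample t-test, normal approximation):
z_β = d · √n - z_α
z_β = 0.33 · √120 - 1.282
z_β = 0.33 · 10.954 - 1.282
z_β = 2.333

Power = Φ(z_β) = Φ(2.333) ≈ 0.990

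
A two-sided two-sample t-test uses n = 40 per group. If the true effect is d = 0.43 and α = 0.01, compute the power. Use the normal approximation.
Power ≈ 0.26

Power calculation (two-sample t-test, normal approximation):
z_β = d · √(n/2) - z_{α/2}
z_β = 0.43 · √(40/2) - 2.576
z_β = 0.43 · 4.472 - 2.576
z_β = -0.653

Power = Φ(z_β) = Φ(-0.653) ≈ 0.257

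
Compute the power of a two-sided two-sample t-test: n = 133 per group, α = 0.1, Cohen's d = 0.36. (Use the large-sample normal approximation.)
Power ≈ 0.90

Power calculation (two-sample t-test, normal approximation):
z_β = d · √(n/2) - z_{α/2}
z_β = 0.36 · √(133/2) - 1.645
z_β = 0.36 · 8.155 - 1.645
z_β = 1.291

Power = Φ(z_β) = Φ(1.291) ≈ 0.902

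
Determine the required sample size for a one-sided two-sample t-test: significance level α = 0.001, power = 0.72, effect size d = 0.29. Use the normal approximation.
n = 321 per group

Sample size formula (two-sample t-test, normal approximation):
n = 2 · ((z_α + z_β) / d)²

z_α = 3.090 (for α = 0.001, one-sided)
z_β = 0.583 (for power = 0.72)
d = 0.29

n = 2 · ((3.090 + 0.583) / 0.29)²
n = 2 · (12.666)²
n ≈ 320.86
Round up to the next whole number: n = 321 per group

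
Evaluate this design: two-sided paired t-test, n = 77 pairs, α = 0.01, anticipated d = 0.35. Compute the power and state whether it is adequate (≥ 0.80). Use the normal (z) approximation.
Power ≈ 0.69; the study is underpowered (power < 0.80)

Power calculation (paired t-test, normal approximation):
z_β = d · √n - z_{α/2}
z_β = 0.35 · √77 - 2.576
z_β = 0.35 · 8.775 - 2.576
z_β = 0.495

Power = Φ(z_β) = Φ(0.495) ≈ 0.690

Effect size d = 0.35 is small by Cohen's convention (0.2/0.5/0.8).

Threshold: power ≥ 0.80 is conventionally adequate.
Power ≈ 0.69 → the study is underpowered (power < 0.80).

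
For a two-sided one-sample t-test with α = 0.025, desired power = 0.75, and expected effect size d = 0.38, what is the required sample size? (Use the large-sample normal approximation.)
n = 59

Sample size formula (one-sample t-test, normal approximation):
n = ((z_{α/2} + z_β) / d)²

z_{α/2} = 2.241 (for α = 0.025, two-sided)
z_β = 0.674 (for power = 0.75)
d = 0.38

n = ((2.241 + 0.674) / 0.38)²
n = (7.671)²
n ≈ 58.84
Round up to the next whole number: n = 59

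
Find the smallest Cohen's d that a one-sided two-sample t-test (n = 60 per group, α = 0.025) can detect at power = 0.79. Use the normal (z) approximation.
d ≈ 0.51

Minimum detectable effect (two-sample t-test, normal approximation):
d = (z_α + z_β) / √(n/2)
d = (1.960 + 0.806) / √(60/2)
d = 2.766 / 5.477
d ≈ 0.51

By Cohen's convention (0.2 small / 0.5 medium / 0.8 large): medium effect.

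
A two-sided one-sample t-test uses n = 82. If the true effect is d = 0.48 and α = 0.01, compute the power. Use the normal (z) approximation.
Power ≈ 0.96

Power calculation (one-sample t-test, normal approximation):
z_β = d · √n - z_{α/2}
z_β = 0.48 · √82 - 2.576
z_β = 0.48 · 9.055 - 2.576
z_β = 1.771

Power = Φ(z_β) = Φ(1.771) ≈ 0.962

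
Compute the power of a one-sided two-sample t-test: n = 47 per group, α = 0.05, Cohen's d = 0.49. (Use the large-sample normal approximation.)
Power ≈ 0.77

Power calculation (two-sample t-test, normal approximation):
z_β = d · √(n/2) - z_α
z_β = 0.49 · √(47/2) - 1.645
z_β = 0.49 · 4.848 - 1.645
z_β = 0.731

Power = Φ(z_β) = Φ(0.731) ≈ 0.767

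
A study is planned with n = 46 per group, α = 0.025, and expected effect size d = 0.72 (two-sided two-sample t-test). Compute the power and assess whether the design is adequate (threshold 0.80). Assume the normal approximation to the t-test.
Power ≈ 0.89; the study is adequately powered (power ≥ 0.80)

Power calculation (two-sample t-test, normal approximation):
z_β = d · √(n/2) - z_{α/2}
z_β = 0.72 · √(46/2) - 2.241
z_β = 0.72 · 4.796 - 2.241
z_β = 1.212

Power = Φ(z_β) = Φ(1.212) ≈ 0.887

Effect size d = 0.72 is medium by Cohen's convention (0.2/0.5/0.8).

Threshold: power ≥ 0.80 is conventionally adequate.
Power ≈ 0.89 → the study is adequately powered (power ≥ 0.80).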